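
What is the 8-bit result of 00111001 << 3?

Original: 00111001 (decimal 57)
Shift left by 3 positions
Append 3 zeros on the right and drop the 3 high bits that overflow the 8-bit width
Result: 11001000 (decimal 200)
Equivalent: 57 << 3 = 57 × 2^3 = 456, truncated to 8 bits = 200



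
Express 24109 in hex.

Using repeated division by 16 (digits 10–15 are A–F):
24109 ÷ 16 = 1506 remainder 13 (D)
1506 ÷ 16 = 94 remainder 2
94 ÷ 16 = 5 remainder 14 (E)
5 ÷ 16 = 0 remainder 5
Reading remainders bottom to top: 5E2D



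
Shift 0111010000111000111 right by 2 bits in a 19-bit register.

Original: 0111010000111000111 (decimal 238023)
Shift right by 2 positions
Drop the 2 low bits; fill with zeros on the left
Result: 0001110100001110001 (decimal 59505)
Equivalent: 238023 >> 2 = 238023 ÷ 2^2 = 59505



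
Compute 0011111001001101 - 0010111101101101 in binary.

Method 1 - Direct subtraction (column by column from the right: bit − bit − borrow-in; if negative, add 2 and borrow 1 from the next column):
borrow: 0001111111000000
        0011111001001101
-       0010111101101101
------------------------
        0000111011100000

Method 2 - Add two's complement:
Two's complement of 0010111101101101: invert → 1101000010010010, add 1 → 1101000010010011
  0011111001001101
+ 1101000010010011
------------------
 10000111011100000  (end carry out of the top bit = 1)
Discarding the end carry: 0000111011100000
Decimal check:
  0011111001001101 = 8192 + 4096 + 2048 + 1024 + 512 + 64 + 8 + 4 + 1 = 15949
  0010111101101101 = 8192 + 2048 + 1024 + 512 + 256 + 64 + 32 + 8 + 4 + 1 = 12141
  15949 - 12141 = 3808, and 0000111011100000 = 2048 + 1024 + 512 + 128 + 64 + 32 = 3808 ✓



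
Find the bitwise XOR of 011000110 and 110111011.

XOR: 1 when bits differ
  011000110
^ 110111011
-----------
  101111101
Decimal: 198 ^ 443 = 381



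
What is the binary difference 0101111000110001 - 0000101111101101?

Method 1 - Direct subtraction (column by column from the right: bit − bit − borrow-in; if negative, add 2 and borrow 1 from the next column):
borrow: 0000011110011000
        0101111000110001
-       0000101111101101
------------------------
        0101001001000100

Method 2 - Add two's complement:
Two's complement of 0000101111101101: invert → 1111010000010010, add 1 → 1111010000010011
  0101111000110001
+ 1111010000010011
------------------
 10101001001000100  (end carry out of the top bit = 1)
Discarding the end carry: 0101001001000100
Decimal check:
  0101111000110001 = 16384 + 4096 + 2048 + 1024 + 512 + 32 + 16 + 1 = 24113
  0000101111101101 = 2048 + 512 + 256 + 128 + 64 + 32 + 8 + 4 + 1 = 3053
  24113 - 3053 = 21060, and 0101001001000100 = 16384 + 4096 + 512 + 64 + 4 = 21060 ✓



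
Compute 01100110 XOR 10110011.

XOR: 1 when bits differ
  01100110
^ 10110011
----------
  11010101
Decimal: 102 ^ 179 = 213



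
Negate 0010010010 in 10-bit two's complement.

Original: 0010010010
Step 1 - Invert all bits: 1101101101
Step 2 - Add 1: 1101101110
Verification: 0010010010 + 1101101110 = 10000000000; discarding the end carry (carry out of the top bit) leaves the 10-bit value 0000000000, as required for x + (-x)



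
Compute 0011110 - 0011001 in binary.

Method 1 - Direct subtraction (column by column from the right: bit − bit − borrow-in; if negative, add 2 and borrow 1 from the next column):
borrow: 0000010
        0011110
-       0011001
---------------
        0000101

Method 2 - Add two's complement:
Two's complement of 0011001: invert → 1100110, add 1 → 1100111
  0011110
+ 1100111
---------
 10000101  (end carry out of the top bit = 1)
Discarding the end carry: 0000101
Decimal check:
  0011110 = 16 + 8 + 4 + 2 = 30
  0011001 = 16 + 8 + 1 = 25
  30 - 25 = 5, and 0000101 = 4 + 1 = 5 ✓



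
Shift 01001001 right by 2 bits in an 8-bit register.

Original: 01001001 (decimal 73)
Shift right by 2 positions
Drop the 2 low bits; fill with zeros on the left
Result: 00010010 (decimal 18)
Equivalent: 73 >> 2 = 73 ÷ 2^2 = 18



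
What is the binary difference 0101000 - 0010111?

Method 1 - Direct subtraction (column by column from the right: bit − bit − borrow-in; if negative, add 2 and borrow 1 from the next column):
borrow: 0101110
        0101000
-       0010111
---------------
        0010001

Method 2 - Add two's complement:
Two's complement of 0010111: invert → 1101000, add 1 → 1101001
  0101000
+ 1101001
---------
 10010001  (end carry out of the top bit = 1)
Discarding the end carry: 0010001
Decimal check:
  0101000 = 32 + 8 = 40
  0010111 = 16 + 4 + 2 + 1 = 23
  40 - 23 = 17, and 0010001 = 16 + 1 = 17 ✓



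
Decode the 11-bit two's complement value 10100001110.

Binary: 10100001110
Sign bit: 1 (negative)
Invert: 01011110001
Add 1:  01011110010
Magnitude: 01011110010 = 512 + 128 + 64 + 32 + 16 + 2 = 754
Value: -754



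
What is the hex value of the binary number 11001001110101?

Group into 4-bit nibbles from right:
  0011 = 3
  0010 = 2
  0111 = 7
  0101 = 5
Result: 3275



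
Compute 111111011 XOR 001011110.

XOR: 1 when bits differ
  111111011
^ 001011110
-----------
  110100101
Decimal: 507 ^ 94 = 421



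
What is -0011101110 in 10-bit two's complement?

Original: 0011101110
Step 1 - Invert all bits: 1100010001
Step 2 - Add 1: 1100010010
Verification: 0011101110 + 1100010010 = 10000000000; discarding the end carry (carry out of the top bit) leaves the 10-bit value 0000000000, as required for x + (-x)



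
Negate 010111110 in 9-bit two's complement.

Original: 010111110
Step 1 - Invert all bits: 101000001
Step 2 - Add 1: 101000010
Verification: 010111110 + 101000010 = 1000000000; discarding the end carry (carry out of the top bit) leaves the 9-bit value 000000000, as required for x + (-x)



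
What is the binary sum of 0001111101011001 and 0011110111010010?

Add column by column from the right: bit + bit + carry-in; write the sum mod 2, carry 1 when the sum is 2 or 3.
carry:  0111111110100000
        0001111101011001
+       0011110111010010
------------------------
       00101110100101011
(the carry out of the leftmost column, 0, becomes the leading bit)
Decimal check:
  0001111101011001 = 4096 + 2048 + 1024 + 512 + 256 + 64 + 16 + 8 + 1 = 8025
  0011110111010010 = 8192 + 4096 + 2048 + 1024 + 256 + 128 + 64 + 16 + 2 = 15826
  8025 + 15826 = 23851, and 00101110100101011 = 16384 + 4096 + 2048 + 1024 + 256 + 32 + 8 + 2 + 1 = 23851 ✓



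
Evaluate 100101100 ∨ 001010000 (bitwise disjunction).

OR: 1 when either bit is 1
  100101100
| 001010000
-----------
  101111100
Decimal: 300 | 80 = 380



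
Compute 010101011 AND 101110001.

AND: 1 only when both bits are 1
  010101011
& 101110001
-----------
  000100001
Decimal: 171 & 369 = 33



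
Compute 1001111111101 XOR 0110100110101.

XOR: 1 when bits differ
  1001111111101
^ 0110100110101
---------------
  1111011001000
Decimal: 5117 ^ 3381 = 7880



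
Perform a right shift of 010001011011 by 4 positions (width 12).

Original: 010001011011 (decimal 1115)
Shift right by 4 positions
Drop the 4 low bits; fill with zeros on the left
Result: 000001000101 (decimal 69)
Equivalent: 1115 >> 4 = 1115 ÷ 2^4 = 69



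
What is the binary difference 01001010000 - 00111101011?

Method 1 - Direct subtraction (column by column from the right: bit − bit − borrow-in; if negative, add 2 and borrow 1 from the next column):
borrow: 01111011110
        01001010000
-       00111101011
-------------------
        00001100101

Method 2 - Add two's complement:
Two's complement of 00111101011: invert → 11000010100, add 1 → 11000010101
  01001010000
+ 11000010101
-------------
 100001100101  (end carry out of the top bit = 1)
Discarding the end carry: 00001100101
Decimal check:
  01001010000 = 512 + 64 + 16 = 592
  00111101011 = 256 + 128 + 64 + 32 + 8 + 2 + 1 = 491
  592 - 491 = 101, and 00001100101 = 64 + 32 + 4 + 1 = 101 ✓



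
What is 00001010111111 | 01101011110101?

OR: 1 when either bit is 1
  00001010111111
| 01101011110101
----------------
  01101011111111
Decimal: 703 | 6901 = 6911



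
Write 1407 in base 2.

Using repeated division by 2:
1407 ÷ 2 = 703 remainder 1
703 ÷ 2 = 351 remainder 1
351 ÷ 2 = 175 remainder 1
175 ÷ 2 = 87 remainder 1
87 ÷ 2 = 43 remainder 1
43 ÷ 2 = 21 remainder 1
21 ÷ 2 = 10 remainder 1
10 ÷ 2 = 5 remainder 0
5 ÷ 2 = 2 remainder 1
2 ÷ 2 = 1 remainder 0
1 ÷ 2 = 0 remainder 1
Reading remainders bottom to top: 10101111111



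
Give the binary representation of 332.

Using repeated division by 2:
332 ÷ 2 = 166 remainder 0
166 ÷ 2 = 83 remainder 0
83 ÷ 2 = 41 remainder 1
41 ÷ 2 = 20 remainder 1
20 ÷ 2 = 10 remainder 0
10 ÷ 2 = 5 remainder 0
5 ÷ 2 = 2 remainder 1
2 ÷ 2 = 1 remainder 0
1 ÷ 2 = 0 remainder 1
Reading remainders bottom to top: 101001100



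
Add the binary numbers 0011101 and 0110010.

Add column by column from the right: bit + bit + carry-in; write the sum mod 2, carry 1 when the sum is 2 or 3.
carry:  1100000
        0011101
+       0110010
---------------
       01001111
(the carry out of the leftmost column, 0, becomes the leading bit)
Decimal check:
  0011101 = 16 + 8 + 4 + 1 = 29
  0110010 = 32 + 16 + 2 = 50
  29 + 50 = 79, and 01001111 = 64 + 8 + 4 + 2 + 1 = 79 ✓



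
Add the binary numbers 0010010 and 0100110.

Add column by column from the right: bit + bit + carry-in; write the sum mod 2, carry 1 when the sum is 2 or 3.
carry:  0001100
        0010010
+       0100110
---------------
       00111000
(the carry out of the leftmost column, 0, becomes the leading bit)
Decimal check:
  0010010 = 16 + 2 = 18
  0100110 = 32 + 4 + 2 = 38
  18 + 38 = 56, and 00111000 = 32 + 16 + 8 = 56 ✓



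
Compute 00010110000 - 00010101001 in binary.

Method 1 - Direct subtraction (column by column from the right: bit − bit − borrow-in; if negative, add 2 and borrow 1 from the next column):
borrow: 00000011110
        00010110000
-       00010101001
-------------------
        00000000111

Method 2 - Add two's complement:
Two's complement of 00010101001: invert → 11101010110, add 1 → 11101010111
  00010110000
+ 11101010111
-------------
 100000000111  (end carry out of the top bit = 1)
Discarding the end carry: 00000000111
Decimal check:
  00010110000 = 128 + 32 + 16 = 176
  00010101001 = 128 + 32 + 8 + 1 = 169
  176 - 169 = 7, and 00000000111 = 4 + 2 + 1 = 7 ✓



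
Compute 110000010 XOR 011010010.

XOR: 1 when bits differ
  110000010
^ 011010010
-----------
  101010000
Decimal: 386 ^ 210 = 336



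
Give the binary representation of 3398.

Using repeated division by 2:
3398 ÷ 2 = 1699 remainder 0
1699 ÷ 2 = 849 remainder 1
849 ÷ 2 = 424 remainder 1
424 ÷ 2 = 212 remainder 0
212 ÷ 2 = 106 remainder 0
106 ÷ 2 = 53 remainder 0
53 ÷ 2 = 26 remainder 1
26 ÷ 2 = 13 remainder 0
13 ÷ 2 = 6 remainder 1
6 ÷ 2 = 3 remainder 0
3 ÷ 2 = 1 remainder 1
1 ÷ 2 = 0 remainder 1
Reading remainders bottom to top: 110101000110



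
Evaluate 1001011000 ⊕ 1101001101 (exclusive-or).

XOR: 1 when bits differ
  1001011000
^ 1101001101
------------
  0100010101
Decimal: 600 ^ 845 = 277



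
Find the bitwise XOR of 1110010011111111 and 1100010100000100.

XOR: 1 when bits differ
  1110010011111111
^ 1100010100000100
------------------
  0010000111111011
Decimal: 58623 ^ 50436 = 8699



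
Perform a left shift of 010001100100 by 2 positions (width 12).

Original: 010001100100 (decimal 1124)
Shift left by 2 positions
Append 2 zeros on the right and drop the 2 high bits that overflow the 12-bit width
Result: 000110010000 (decimal 400)
Equivalent: 1124 << 2 = 1124 × 2^2 = 4496, truncated to 12 bits = 400



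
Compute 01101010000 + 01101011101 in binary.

Add column by column from the right: bit + bit + carry-in; write the sum mod 2, carry 1 when the sum is 2 or 3.
carry:  11010100000
        01101010000
+       01101011101
-------------------
       011010101101
(the carry out of the leftmost column, 0, becomes the leading bit)
Decimal check:
  01101010000 = 512 + 256 + 64 + 16 = 848
  01101011101 = 512 + 256 + 64 + 16 + 8 + 4 + 1 = 861
  848 + 861 = 1709, and 011010101101 = 1024 + 512 + 128 + 32 + 8 + 4 + 1 = 1709 ✓



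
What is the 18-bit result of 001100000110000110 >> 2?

Original: 001100000110000110 (decimal 49542)
Shift right by 2 positions
Drop the 2 low bits; fill with zeros on the left
Result: 000011000001100001 (decimal 12385)
Equivalent: 49542 >> 2 = 49542 ÷ 2^2 = 12385



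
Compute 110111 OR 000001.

OR: 1 when either bit is 1
  110111
| 000001
--------
  110111
Decimal: 55 | 1 = 55



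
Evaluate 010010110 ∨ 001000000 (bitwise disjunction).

OR: 1 when either bit is 1
  010010110
| 001000000
-----------
  011010110
Decimal: 150 | 64 = 214



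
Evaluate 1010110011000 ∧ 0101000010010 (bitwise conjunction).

AND: 1 only when both bits are 1
  1010110011000
& 0101000010010
---------------
  0000000010000
Decimal: 5528 & 2578 = 16



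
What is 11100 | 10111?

OR: 1 when either bit is 1
  11100
| 10111
-------
  11111
Decimal: 28 | 23 = 31



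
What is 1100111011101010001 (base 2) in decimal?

Sum of powers of 2 for each 1-bit:
2^0 + 2^4 + 2^6 + 2^8 + 2^9 + 2^10 + 2^12 + 2^13 + 2^14 + 2^17 + 2^18
= 1 + 16 + 64 + 256 + 512 + 1024 + 4096 + 8192 + 16384 + 131072 + 262144
= 423761



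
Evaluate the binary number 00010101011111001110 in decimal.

Sum of powers of 2 for each 1-bit:
2^1 + 2^2 + 2^3 + 2^6 + 2^7 + 2^8 + 2^9 + 2^10 + 2^12 + 2^14 + 2^16
= 2 + 4 + 8 + 64 + 128 + 256 + 512 + 1024 + 4096 + 16384 + 65536
= 88014



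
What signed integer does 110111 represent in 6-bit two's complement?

Binary: 110111
Sign bit: 1 (negative)
Invert: 001000
Add 1:  001001
Magnitude: 001001 = 8 + 1 = 9
Value: -9



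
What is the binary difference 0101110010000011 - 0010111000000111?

Method 1 - Direct subtraction (column by column from the right: bit − bit − borrow-in; if negative, add 2 and borrow 1 from the next column):
borrow: 0101110011111000
        0101110010000011
-       0010111000000111
------------------------
        0010111001111100

Method 2 - Add two's complement:
Two's complement of 0010111000000111: invert → 1101000111111000, add 1 → 1101000111111001
  0101110010000011
+ 1101000111111001
------------------
 10010111001111100  (end carry out of the top bit = 1)
Discarding the end carry: 0010111001111100
Decimal check:
  0101110010000011 = 16384 + 4096 + 2048 + 1024 + 128 + 2 + 1 = 23683
  0010111000000111 = 8192 + 2048 + 1024 + 512 + 4 + 2 + 1 = 11783
  23683 - 11783 = 11900, and 0010111001111100 = 8192 + 2048 + 1024 + 512 + 64 + 32 + 16 + 8 + 4 = 11900 ✓



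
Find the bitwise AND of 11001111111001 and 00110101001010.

AND: 1 only when both bits are 1
  11001111111001
& 00110101001010
----------------
  00000101001000
Decimal: 13305 & 3402 = 328



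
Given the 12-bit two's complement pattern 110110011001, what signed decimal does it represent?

Binary: 110110011001
Sign bit: 1 (negative)
Invert: 001001100110
Add 1:  001001100111
Magnitude: 001001100111 = 512 + 64 + 32 + 4 + 2 + 1 = 615
Value: -615



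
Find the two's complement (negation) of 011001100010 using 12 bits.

Original: 011001100010
Step 1 - Invert all bits: 100110011101
Step 2 - Add 1: 100110011110
Verification: 011001100010 + 100110011110 = 1000000000000; discarding the end carry (carry out of the top bit) leaves the 12-bit value 000000000000, as required for x + (-x)



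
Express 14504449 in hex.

Using repeated division by 16 (digits 10–15 are A–F):
14504449 ÷ 16 = 906528 remainder 1
906528 ÷ 16 = 56658 remainder 0
56658 ÷ 16 = 3541 remainder 2
3541 ÷ 16 = 221 remainder 5
221 ÷ 16 = 13 remainder 13 (D)
13 ÷ 16 = 0 remainder 13 (D)
Reading remainders bottom to top: DD5201



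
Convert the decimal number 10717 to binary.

Using repeated division by 2:
10717 ÷ 2 = 5358 remainder 1
5358 ÷ 2 = 2679 remainder 0
2679 ÷ 2 = 1339 remainder 1
1339 ÷ 2 = 669 remainder 1
669 ÷ 2 = 334 remainder 1
334 ÷ 2 = 167 remainder 0
167 ÷ 2 = 83 remainder 1
83 ÷ 2 = 41 remainder 1
41 ÷ 2 = 20 remainder 1
20 ÷ 2 = 10 remainder 0
10 ÷ 2 = 5 remainder 0
5 ÷ 2 = 2 remainder 1
2 ÷ 2 = 1 remainder 0
1 ÷ 2 = 0 remainder 1
Reading remainders bottom to top: 10100111011101



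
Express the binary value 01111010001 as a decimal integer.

Sum of powers of 2 for each 1-bit:
2^0 + 2^4 + 2^6 + 2^7 + 2^8 + 2^9
= 1 + 16 + 64 + 128 + 256 + 512
= 977



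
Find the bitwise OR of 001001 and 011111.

OR: 1 when either bit is 1
  001001
| 011111
--------
  011111
Decimal: 9 | 31 = 31



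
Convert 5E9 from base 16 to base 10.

Expand by place value (powers of 16):
Digit values: E = 14
5E9 = 5 × 16^2 + 14 × 16^1 + 9 × 16^0
= 5 × 256 + 14 × 16 + 9 × 1
= 1280 + 224 + 9
= 1513



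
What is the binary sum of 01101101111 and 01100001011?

Add column by column from the right: bit + bit + carry-in; write the sum mod 2, carry 1 when the sum is 2 or 3.
carry:  11000011110
        01101101111
+       01100001011
-------------------
       011001111010
(the carry out of the leftmost column, 0, becomes the leading bit)
Decimal check:
  01101101111 = 512 + 256 + 64 + 32 + 8 + 4 + 2 + 1 = 879
  01100001011 = 512 + 256 + 8 + 2 + 1 = 779
  879 + 779 = 1658, and 011001111010 = 1024 + 512 + 64 + 32 + 16 + 8 + 2 = 1658 ✓



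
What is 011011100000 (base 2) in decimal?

Sum of powers of 2 for each 1-bit:
2^5 + 2^6 + 2^7 + 2^9 + 2^10
= 32 + 64 + 128 + 512 + 1024
= 1760



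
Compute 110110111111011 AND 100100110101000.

AND: 1 only when both bits are 1
  110110111111011
& 100100110101000
-----------------
  100100110101000
Decimal: 28155 & 18856 = 18856



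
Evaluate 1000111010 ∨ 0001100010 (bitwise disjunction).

OR: 1 when either bit is 1
  1000111010
| 0001100010
------------
  1001111010
Decimal: 570 | 98 = 634



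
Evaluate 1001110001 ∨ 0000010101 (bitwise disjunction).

OR: 1 when either bit is 1
  1001110001
| 0000010101
------------
  1001110101
Decimal: 625 | 21 = 629



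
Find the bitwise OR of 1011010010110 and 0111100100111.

OR: 1 when either bit is 1
  1011010010110
| 0111100100111
---------------
  1111110110111
Decimal: 5782 | 3879 = 8119



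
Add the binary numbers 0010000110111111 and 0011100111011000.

Add column by column from the right: bit + bit + carry-in; write the sum mod 2, carry 1 when the sum is 2 or 3.
carry:  0100001111110000
        0010000110111111
+       0011100111011000
------------------------
       00101101110010111
(the carry out of the leftmost column, 0, becomes the leading bit)
Decimal check:
  0010000110111111 = 8192 + 256 + 128 + 32 + 16 + 8 + 4 + 2 + 1 = 8639
  0011100111011000 = 8192 + 4096 + 2048 + 256 + 128 + 64 + 16 + 8 = 14808
  8639 + 14808 = 23447, and 00101101110010111 = 16384 + 4096 + 2048 + 512 + 256 + 128 + 16 + 4 + 2 + 1 = 23447 ✓



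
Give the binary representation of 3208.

Using repeated division by 2:
3208 ÷ 2 = 1604 remainder 0
1604 ÷ 2 = 802 remainder 0
802 ÷ 2 = 401 remainder 0
401 ÷ 2 = 200 remainder 1
200 ÷ 2 = 100 remainder 0
100 ÷ 2 = 50 remainder 0
50 ÷ 2 = 25 remainder 0
25 ÷ 2 = 12 remainder 1
12 ÷ 2 = 6 remainder 0
6 ÷ 2 = 3 remainder 0
3 ÷ 2 = 1 remainder 1
1 ÷ 2 = 0 remainder 1
Reading remainders bottom to top: 110010001000



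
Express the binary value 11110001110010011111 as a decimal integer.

Sum of powers of 2 for each 1-bit:
2^0 + 2^1 + 2^2 + 2^3 + 2^4 + 2^7 + 2^10 + 2^11 + 2^12 + 2^16 + 2^17 + 2^18 + 2^19
= 1 + 2 + 4 + 8 + 16 + 128 + 1024 + 2048 + 4096 + 65536 + 131072 + 262144 + 524288
= 990367



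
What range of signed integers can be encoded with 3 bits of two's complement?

For 3-bit two's complement:
Minimum: -2^2 = -4
Maximum: 2^2 - 1 = 3



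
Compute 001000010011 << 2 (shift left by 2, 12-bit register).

Original: 001000010011 (decimal 531)
Shift left by 2 positions
Append 2 zeros on the right
Result: 100001001100 (decimal 2124)
Equivalent: 531 << 2 = 531 × 2^2 = 2124



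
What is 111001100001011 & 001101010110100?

AND: 1 only when both bits are 1
  111001100001011
& 001101010110100
-----------------
  001001000000000
Decimal: 29451 & 6836 = 4608



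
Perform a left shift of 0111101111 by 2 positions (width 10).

Original: 0111101111 (decimal 495)
Shift left by 2 positions
Append 2 zeros on the right and drop the 2 high bits that overflow the 10-bit width
Result: 1110111100 (decimal 956)
Equivalent: 495 << 2 = 495 × 2^2 = 1980, truncated to 10 bits = 956



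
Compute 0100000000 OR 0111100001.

OR: 1 when either bit is 1
  0100000000
| 0111100001
------------
  0111100001
Decimal: 256 | 481 = 481



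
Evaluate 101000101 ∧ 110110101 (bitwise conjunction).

AND: 1 only when both bits are 1
  101000101
& 110110101
-----------
  100000101
Decimal: 325 & 437 = 261



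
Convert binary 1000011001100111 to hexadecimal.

Group into 4-bit nibbles from right:
  1000 = 8
  0110 = 6
  0110 = 6
  0111 = 7
Result: 8667



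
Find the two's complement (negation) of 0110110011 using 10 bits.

Original: 0110110011
Step 1 - Invert all bits: 1001001100
Step 2 - Add 1: 1001001101
Verification: 0110110011 + 1001001101 = 10000000000; discarding the end carry (carry out of the top bit) leaves the 10-bit value 0000000000, as required for x + (-x)



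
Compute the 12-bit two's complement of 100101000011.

Original (sign bit 1, negative): 100101000011
Step 1 - Invert all bits: 011010111100
Step 2 - Add 1: 011010111101
Verification: 100101000011 + 011010111101 = 1000000000000; discarding the end carry (carry out of the top bit) leaves the 12-bit value 000000000000, as required for x + (-x)



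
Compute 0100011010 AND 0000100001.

AND: 1 only when both bits are 1
  0100011010
& 0000100001
------------
  0000000000
Decimal: 282 & 33 = 0



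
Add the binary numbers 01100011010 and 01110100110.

Add column by column from the right: bit + bit + carry-in; write the sum mod 2, carry 1 when the sum is 2 or 3.
carry:  11001111100
        01100011010
+       01110100110
-------------------
       011011000000
(the carry out of the leftmost column, 0, becomes the leading bit)
Decimal check:
  01100011010 = 512 + 256 + 16 + 8 + 2 = 794
  01110100110 = 512 + 256 + 128 + 32 + 4 + 2 = 934
  794 + 934 = 1728, and 011011000000 = 1024 + 512 + 128 + 64 = 1728 ✓



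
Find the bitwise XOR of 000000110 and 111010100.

XOR: 1 when bits differ
  000000110
^ 111010100
-----------
  111010010
Decimal: 6 ^ 468 = 466



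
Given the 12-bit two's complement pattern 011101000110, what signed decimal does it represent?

Binary: 011101000110
Sign bit: 0 (non-negative)
Read directly as an unsigned value:
011101000110 = 1024 + 512 + 256 + 64 + 4 + 2 = 1862
Value: 1862



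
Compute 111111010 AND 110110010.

AND: 1 only when both bits are 1
  111111010
& 110110010
-----------
  110110010
Decimal: 506 & 434 = 434



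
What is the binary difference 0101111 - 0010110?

Method 1 - Direct subtraction (column by column from the right: bit − bit − borrow-in; if negative, add 2 and borrow 1 from the next column):
borrow: 0100000
        0101111
-       0010110
---------------
        0011001

Method 2 - Add two's complement:
Two's complement of 0010110: invert → 1101001, add 1 → 1101010
  0101111
+ 1101010
---------
 10011001  (end carry out of the top bit = 1)
Discarding the end carry: 0011001
Decimal check:
  0101111 = 32 + 8 + 4 + 2 + 1 = 47
  0010110 = 16 + 4 + 2 = 22
  47 - 22 = 25, and 0011001 = 16 + 8 + 1 = 25 ✓



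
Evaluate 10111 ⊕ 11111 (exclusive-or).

XOR: 1 when bits differ
  10111
^ 11111
-------
  01000
Decimal: 23 ^ 31 = 8



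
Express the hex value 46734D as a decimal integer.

Expand by place value (powers of 16):
Digit values: D = 13
46734D = 4 × 16^5 + 6 × 16^4 + 7 × 16^3 + 3 × 16^2 + 4 × 16^1 + 13 × 16^0
= 4 × 1048576 + 6 × 65536 + 7 × 4096 + 3 × 256 + 4 × 16 + 13 × 1
= 4194304 + 393216 + 28672 + 768 + 64 + 13
= 4617037



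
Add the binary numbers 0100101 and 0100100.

Add column by column from the right: bit + bit + carry-in; write the sum mod 2, carry 1 when the sum is 2 or 3.
carry:  1001000
        0100101
+       0100100
---------------
       01001001
(the carry out of the leftmost column, 0, becomes the leading bit)
Decimal check:
  0100101 = 32 + 4 + 1 = 37
  0100100 = 32 + 4 = 36
  37 + 36 = 73, and 01001001 = 64 + 8 + 1 = 73 ✓



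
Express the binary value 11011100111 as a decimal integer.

Sum of powers of 2 for each 1-bit:
2^0 + 2^1 + 2^2 + 2^5 + 2^6 + 2^7 + 2^9 + 2^10
= 1 + 2 + 4 + 32 + 64 + 128 + 512 + 1024
= 1767



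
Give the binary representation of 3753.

Using repeated division by 2:
3753 ÷ 2 = 1876 remainder 1
1876 ÷ 2 = 938 remainder 0
938 ÷ 2 = 469 remainder 0
469 ÷ 2 = 234 remainder 1
234 ÷ 2 = 117 remainder 0
117 ÷ 2 = 58 remainder 1
58 ÷ 2 = 29 remainder 0
29 ÷ 2 = 14 remainder 1
14 ÷ 2 = 7 remainder 0
7 ÷ 2 = 3 remainder 1
3 ÷ 2 = 1 remainder 1
1 ÷ 2 = 0 remainder 1
Reading remainders bottom to top: 111010101001



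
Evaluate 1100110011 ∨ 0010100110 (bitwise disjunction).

OR: 1 when either bit is 1
  1100110011
| 0010100110
------------
  1110110111
Decimal: 819 | 166 = 951



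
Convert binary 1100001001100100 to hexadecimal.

Group into 4-bit nibbles from right:
  1100 = C
  0010 = 2
  0110 = 6
  0100 = 4
Result: C264



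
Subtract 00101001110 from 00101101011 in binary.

Method 1 - Direct subtraction (column by column from the right: bit − bit − borrow-in; if negative, add 2 and borrow 1 from the next column):
borrow: 00000111000
        00101101011
-       00101001110
-------------------
        00000011101

Method 2 - Add two's complement:
Two's complement of 00101001110: invert → 11010110001, add 1 → 11010110010
  00101101011
+ 11010110010
-------------
 100000011101  (end carry out of the top bit = 1)
Discarding the end carry: 00000011101
Decimal check:
  00101101011 = 256 + 64 + 32 + 8 + 2 + 1 = 363
  00101001110 = 256 + 64 + 8 + 4 + 2 = 334
  363 - 334 = 29, and 00000011101 = 16 + 8 + 4 + 1 = 29 ✓



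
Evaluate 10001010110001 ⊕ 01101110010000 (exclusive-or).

XOR: 1 when bits differ
  10001010110001
^ 01101110010000
----------------
  11100100100001
Decimal: 8881 ^ 7056 = 14625



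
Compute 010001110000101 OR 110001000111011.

OR: 1 when either bit is 1
  010001110000101
| 110001000111011
-----------------
  110001110111111
Decimal: 9093 | 25147 = 25535



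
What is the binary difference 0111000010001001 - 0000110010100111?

Method 1 - Direct subtraction (column by column from the right: bit − bit − borrow-in; if negative, add 2 and borrow 1 from the next column):
borrow: 0001111111001100
        0111000010001001
-       0000110010100111
------------------------
        0110001111100010

Method 2 - Add two's complement:
Two's complement of 0000110010100111: invert → 1111001101011000, add 1 → 1111001101011001
  0111000010001001
+ 1111001101011001
------------------
 10110001111100010  (end carry out of the top bit = 1)
Discarding the end carry: 0110001111100010
Decimal check:
  0111000010001001 = 16384 + 8192 + 4096 + 128 + 8 + 1 = 28809
  0000110010100111 = 2048 + 1024 + 128 + 32 + 4 + 2 + 1 = 3239
  28809 - 3239 = 25570, and 0110001111100010 = 16384 + 8192 + 512 + 256 + 128 + 64 + 32 + 2 = 25570 ✓



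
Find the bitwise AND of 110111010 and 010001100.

AND: 1 only when both bits are 1
  110111010
& 010001100
-----------
  010001000
Decimal: 442 & 140 = 136



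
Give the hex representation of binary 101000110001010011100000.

Group into 4-bit nibbles from right:
  1010 = A
  0011 = 3
  0001 = 1
  0100 = 4
  1110 = E
  0000 = 0
Result: A314E0



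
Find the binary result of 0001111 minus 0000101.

Method 1 - Direct subtraction (column by column from the right: bit − bit − borrow-in; if negative, add 2 and borrow 1 from the next column):
borrow: 0000000
        0001111
-       0000101
---------------
        0001010

Method 2 - Add two's complement:
Two's complement of 0000101: invert → 1111010, add 1 → 1111011
  0001111
+ 1111011
---------
 10001010  (end carry out of the top bit = 1)
Discarding the end carry: 0001010
Decimal check:
  0001111 = 8 + 4 + 2 + 1 = 15
  0000101 = 4 + 1 = 5
  15 - 5 = 10, and 0001010 = 8 + 2 = 10 ✓



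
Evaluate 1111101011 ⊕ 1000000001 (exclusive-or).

XOR: 1 when bits differ
  1111101011
^ 1000000001
------------
  0111101010
Decimal: 1003 ^ 513 = 490



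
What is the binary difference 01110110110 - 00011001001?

Method 1 - Direct subtraction (column by column from the right: bit − bit − borrow-in; if negative, add 2 and borrow 1 from the next column):
borrow: 00110010010
        01110110110
-       00011001001
-------------------
        01011101101

Method 2 - Add two's complement:
Two's complement of 00011001001: invert → 11100110110, add 1 → 11100110111
  01110110110
+ 11100110111
-------------
 101011101101  (end carry out of the top bit = 1)
Discarding the end carry: 01011101101
Decimal check:
  01110110110 = 512 + 256 + 128 + 32 + 16 + 4 + 2 = 950
  00011001001 = 128 + 64 + 8 + 1 = 201
  950 - 201 = 749, and 01011101101 = 512 + 128 + 64 + 32 + 8 + 4 + 1 = 749 ✓



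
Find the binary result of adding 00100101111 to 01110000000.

Add column by column from the right: bit + bit + carry-in; write the sum mod 2, carry 1 when the sum is 2 or 3.
carry:  11000000000
        00100101111
+       01110000000
-------------------
       010010101111
(the carry out of the leftmost column, 0, becomes the leading bit)
Decimal check:
  00100101111 = 256 + 32 + 8 + 4 + 2 + 1 = 303
  01110000000 = 512 + 256 + 128 = 896
  303 + 896 = 1199, and 010010101111 = 1024 + 128 + 32 + 8 + 4 + 2 + 1 = 1199 ✓



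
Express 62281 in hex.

Using repeated division by 16 (digits 10–15 are A–F):
62281 ÷ 16 = 3892 remainder 9
3892 ÷ 16 = 243 remainder 4
243 ÷ 16 = 15 remainder 3
15 ÷ 16 = 0 remainder 15 (F)
Reading remainders bottom to top: F349



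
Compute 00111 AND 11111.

AND: 1 only when both bits are 1
  00111
& 11111
-------
  00111
Decimal: 7 & 31 = 7



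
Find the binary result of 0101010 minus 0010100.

Method 1 - Direct subtraction (column by column from the right: bit − bit − borrow-in; if negative, add 2 and borrow 1 from the next column):
borrow: 0101000
        0101010
-       0010100
---------------
        0010110

Method 2 - Add two's complement:
Two's complement of 0010100: invert → 1101011, add 1 → 1101100
  0101010
+ 1101100
---------
 10010110  (end carry out of the top bit = 1)
Discarding the end carry: 0010110
Decimal check:
  0101010 = 32 + 8 + 2 = 42
  0010100 = 16 + 4 = 20
  42 - 20 = 22, and 0010110 = 16 + 4 + 2 = 22 ✓



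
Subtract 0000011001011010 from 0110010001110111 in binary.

Method 1 - Direct subtraction (column by column from the right: bit − bit − borrow-in; if negative, add 2 and borrow 1 from the next column):
borrow: 0011110000110000
        0110010001110111
-       0000011001011010
------------------------
        0101111000011101

Method 2 - Add two's complement:
Two's complement of 0000011001011010: invert → 1111100110100101, add 1 → 1111100110100110
  0110010001110111
+ 1111100110100110
------------------
 10101111000011101  (end carry out of the top bit = 1)
Discarding the end carry: 0101111000011101
Decimal check:
  0110010001110111 = 16384 + 8192 + 1024 + 64 + 32 + 16 + 4 + 2 + 1 = 25719
  0000011001011010 = 1024 + 512 + 64 + 16 + 8 + 2 = 1626
  25719 - 1626 = 24093, and 0101111000011101 = 16384 + 4096 + 2048 + 1024 + 512 + 16 + 8 + 4 + 1 = 24093 ✓



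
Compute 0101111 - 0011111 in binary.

Method 1 - Direct subtraction (column by column from the right: bit − bit − borrow-in; if negative, add 2 and borrow 1 from the next column):
borrow: 0100000
        0101111
-       0011111
---------------
        0010000

Method 2 - Add two's complement:
Two's complement of 0011111: invert → 1100000, add 1 → 1100001
  0101111
+ 1100001
---------
 10010000  (end carry out of the top bit = 1)
Discarding the end carry: 0010000
Decimal check:
  0101111 = 32 + 8 + 4 + 2 + 1 = 47
  0011111 = 16 + 8 + 4 + 2 + 1 = 31
  47 - 31 = 16, and 0010000 = 16 ✓



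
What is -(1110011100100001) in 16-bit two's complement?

Original (sign bit 1, negative): 1110011100100001
Step 1 - Invert all bits: 0001100011011110
Step 2 - Add 1: 0001100011011111
Verification: 1110011100100001 + 0001100011011111 = 10000000000000000; discarding the end carry (carry out of the top bit) leaves the 16-bit value 0000000000000000, as required for x + (-x)



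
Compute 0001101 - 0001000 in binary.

Method 1 - Direct subtraction (column by column from the right: bit − bit − borrow-in; if negative, add 2 and borrow 1 from the next column):
borrow: 0000000
        0001101
-       0001000
---------------
        0000101

Method 2 - Add two's complement:
Two's complement of 0001000: invert → 1110111, add 1 → 1111000
  0001101
+ 1111000
---------
 10000101  (end carry out of the top bit = 1)
Discarding the end carry: 0000101
Decimal check:
  0001101 = 8 + 4 + 1 = 13
  0001000 = 8
  13 - 8 = 5, and 0000101 = 4 + 1 = 5 ✓



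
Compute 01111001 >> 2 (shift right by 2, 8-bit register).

Original: 01111001 (decimal 121)
Shift right by 2 positions
Drop the 2 low bits; fill with zeros on the left
Result: 00011110 (decimal 30)
Equivalent: 121 >> 2 = 121 ÷ 2^2 = 30



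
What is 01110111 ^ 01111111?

XOR: 1 when bits differ
  01110111
^ 01111111
----------
  00001000
Decimal: 119 ^ 127 = 8



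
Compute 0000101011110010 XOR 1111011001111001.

XOR: 1 when bits differ
  0000101011110010
^ 1111011001111001
------------------
  1111110010001011
Decimal: 2802 ^ 63097 = 64651



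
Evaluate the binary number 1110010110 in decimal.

Sum of powers of 2 for each 1-bit:
2^1 + 2^2 + 2^4 + 2^7 + 2^8 + 2^9
= 2 + 4 + 16 + 128 + 256 + 512
= 918



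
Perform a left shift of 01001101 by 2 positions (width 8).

Original: 01001101 (decimal 77)
Shift left by 2 positions
Append 2 zeros on the right and drop the 2 high bits that overflow the 8-bit width
Result: 00110100 (decimal 52)
Equivalent: 77 << 2 = 77 × 2^2 = 308, truncated to 8 bits = 52



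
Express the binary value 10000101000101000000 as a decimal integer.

Sum of powers of 2 for each 1-bit:
2^6 + 2^8 + 2^12 + 2^14 + 2^19
= 64 + 256 + 4096 + 16384 + 524288
= 545088



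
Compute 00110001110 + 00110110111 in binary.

Add column by column from the right: bit + bit + carry-in; write the sum mod 2, carry 1 when the sum is 2 or 3.
carry:  01101111100
        00110001110
+       00110110111
-------------------
       001101000101
(the carry out of the leftmost column, 0, becomes the leading bit)
Decimal check:
  00110001110 = 256 + 128 + 8 + 4 + 2 = 398
  00110110111 = 256 + 128 + 32 + 16 + 4 + 2 + 1 = 439
  398 + 439 = 837, and 001101000101 = 512 + 256 + 64 + 4 + 1 = 837 ✓



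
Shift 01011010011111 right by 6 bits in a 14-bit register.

Original: 01011010011111 (decimal 5791)
Shift right by 6 positions
Drop the 6 low bits; fill with zeros on the left
Result: 00000001011010 (decimal 90)
Equivalent: 5791 >> 6 = 5791 ÷ 2^6 = 90



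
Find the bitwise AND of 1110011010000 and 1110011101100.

AND: 1 only when both bits are 1
  1110011010000
& 1110011101100
---------------
  1110011000000
Decimal: 7376 & 7404 = 7360



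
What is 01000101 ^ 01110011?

XOR: 1 when bits differ
  01000101
^ 01110011
----------
  00110110
Decimal: 69 ^ 115 = 54



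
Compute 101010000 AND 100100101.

AND: 1 only when both bits are 1
  101010000
& 100100101
-----------
  100000000
Decimal: 336 & 293 = 256



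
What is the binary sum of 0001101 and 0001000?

Add column by column from the right: bit + bit + carry-in; write the sum mod 2, carry 1 when the sum is 2 or 3.
carry:  0010000
        0001101
+       0001000
---------------
       00010101
(the carry out of the leftmost column, 0, becomes the leading bit)
Decimal check:
  0001101 = 8 + 4 + 1 = 13
  0001000 = 8
  13 + 8 = 21, and 00010101 = 16 + 4 + 1 = 21 ✓



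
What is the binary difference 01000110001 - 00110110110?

Method 1 - Direct subtraction (column by column from the right: bit − bit − borrow-in; if negative, add 2 and borrow 1 from the next column):
borrow: 01111111100
        01000110001
-       00110110110
-------------------
        00001111011

Method 2 - Add two's complement:
Two's complement of 00110110110: invert → 11001001001, add 1 → 11001001010
  01000110001
+ 11001001010
-------------
 100001111011  (end carry out of the top bit = 1)
Discarding the end carry: 00001111011
Decimal check:
  01000110001 = 512 + 32 + 16 + 1 = 561
  00110110110 = 256 + 128 + 32 + 16 + 4 + 2 = 438
  561 - 438 = 123, and 00001111011 = 64 + 32 + 16 + 8 + 2 + 1 = 123 ✓



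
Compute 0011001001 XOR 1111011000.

XOR: 1 when bits differ
  0011001001
^ 1111011000
------------
  1100010001
Decimal: 201 ^ 984 = 785



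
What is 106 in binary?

Using repeated division by 2:
106 ÷ 2 = 53 remainder 0
53 ÷ 2 = 26 remainder 1
26 ÷ 2 = 13 remainder 0
13 ÷ 2 = 6 remainder 1
6 ÷ 2 = 3 remainder 0
3 ÷ 2 = 1 remainder 1
1 ÷ 2 = 0 remainder 1
Reading remainders bottom to top: 1101010



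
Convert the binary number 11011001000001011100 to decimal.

Sum of powers of 2 for each 1-bit:
2^2 + 2^3 + 2^4 + 2^6 + 2^12 + 2^15 + 2^16 + 2^18 + 2^19
= 4 + 8 + 16 + 64 + 4096 + 32768 + 65536 + 262144 + 524288
= 888924



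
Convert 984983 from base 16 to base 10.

Expand by place value (powers of 16):
984983 = 9 × 16^5 + 8 × 16^4 + 4 × 16^3 + 9 × 16^2 + 8 × 16^1 + 3 × 16^0
= 9 × 1048576 + 8 × 65536 + 4 × 4096 + 9 × 256 + 8 × 16 + 3 × 1
= 9437184 + 524288 + 16384 + 2304 + 128 + 3
= 9980291



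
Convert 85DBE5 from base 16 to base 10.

Expand by place value (powers of 16):
Digit values: D = 13, B = 11, E = 14
85DBE5 = 8 × 16^5 + 5 × 16^4 + 13 × 16^3 + 11 × 16^2 + 14 × 16^1 + 5 × 16^0
= 8 × 1048576 + 5 × 65536 + 13 × 4096 + 11 × 256 + 14 × 16 + 5 × 1
= 8388608 + 327680 + 53248 + 2816 + 224 + 5
= 8772581



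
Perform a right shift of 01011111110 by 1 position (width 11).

Original: 01011111110 (decimal 766)
Shift right by 1 position
Drop the 1 low bit; fill with zero on the left
Result: 00101111111 (decimal 383)
Equivalent: 766 >> 1 = 766 ÷ 2^1 = 383



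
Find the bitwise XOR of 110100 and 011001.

XOR: 1 when bits differ
  110100
^ 011001
--------
  101101
Decimal: 52 ^ 25 = 45



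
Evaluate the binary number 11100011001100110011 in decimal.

Sum of powers of 2 for each 1-bit:
2^0 + 2^1 + 2^4 + 2^5 + 2^8 + 2^9 + 2^12 + 2^13 + 2^17 + 2^18 + 2^19
= 1 + 2 + 16 + 32 + 256 + 512 + 4096 + 8192 + 131072 + 262144 + 524288
= 930611



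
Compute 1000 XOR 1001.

XOR: 1 when bits differ
  1000
^ 1001
------
  0001
Decimal: 8 ^ 9 = 1



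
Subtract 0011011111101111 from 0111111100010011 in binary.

Method 1 - Direct subtraction (column by column from the right: bit − bit − borrow-in; if negative, add 2 and borrow 1 from the next column):
borrow: 0000111111011000
        0111111100010011
-       0011011111101111
------------------------
        0100011100100100

Method 2 - Add two's complement:
Two's complement of 0011011111101111: invert → 1100100000010000, add 1 → 1100100000010001
  0111111100010011
+ 1100100000010001
------------------
 10100011100100100  (end carry out of the top bit = 1)
Discarding the end carry: 0100011100100100
Decimal check:
  0111111100010011 = 16384 + 8192 + 4096 + 2048 + 1024 + 512 + 256 + 16 + 2 + 1 = 32531
  0011011111101111 = 8192 + 4096 + 1024 + 512 + 256 + 128 + 64 + 32 + 8 + 4 + 2 + 1 = 14319
  32531 - 14319 = 18212, and 0100011100100100 = 16384 + 1024 + 512 + 256 + 32 + 4 = 18212 ✓



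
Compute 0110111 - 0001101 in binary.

Method 1 - Direct subtraction (column by column from the right: bit − bit − borrow-in; if negative, add 2 and borrow 1 from the next column):
borrow: 0010000
        0110111
-       0001101
---------------
        0101010

Method 2 - Add two's complement:
Two's complement of 0001101: invert → 1110010, add 1 → 1110011
  0110111
+ 1110011
---------
 10101010  (end carry out of the top bit = 1)
Discarding the end carry: 0101010
Decimal check:
  0110111 = 32 + 16 + 4 + 2 + 1 = 55
  0001101 = 8 + 4 + 1 = 13
  55 - 13 = 42, and 0101010 = 32 + 8 + 2 = 42 ✓

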